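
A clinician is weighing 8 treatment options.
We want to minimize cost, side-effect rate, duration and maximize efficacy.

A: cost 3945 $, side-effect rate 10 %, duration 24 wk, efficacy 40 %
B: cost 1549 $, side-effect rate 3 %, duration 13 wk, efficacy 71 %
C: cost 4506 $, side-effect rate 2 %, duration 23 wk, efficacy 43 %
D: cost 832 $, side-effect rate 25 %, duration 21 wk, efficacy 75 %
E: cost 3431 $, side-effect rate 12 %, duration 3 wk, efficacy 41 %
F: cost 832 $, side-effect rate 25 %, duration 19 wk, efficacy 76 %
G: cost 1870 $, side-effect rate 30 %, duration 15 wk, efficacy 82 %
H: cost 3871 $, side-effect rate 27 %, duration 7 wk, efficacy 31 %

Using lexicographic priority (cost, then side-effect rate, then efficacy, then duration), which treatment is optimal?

F

First minimize cost: best is 832, kept {D, F}.
Then minimize side-effect rate: best is 25, kept {D, F}.
Then maximize efficacy: best is 76, kept {F}.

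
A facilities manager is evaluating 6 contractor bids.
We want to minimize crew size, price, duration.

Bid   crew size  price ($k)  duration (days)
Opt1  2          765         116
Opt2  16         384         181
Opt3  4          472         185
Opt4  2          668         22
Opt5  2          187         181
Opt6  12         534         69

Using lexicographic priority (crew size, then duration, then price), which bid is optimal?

Opt4

First minimize crew size: best is 2, kept {Opt1, Opt4, Opt5}.
Then minimize duration: best is 22, kept {Opt4}.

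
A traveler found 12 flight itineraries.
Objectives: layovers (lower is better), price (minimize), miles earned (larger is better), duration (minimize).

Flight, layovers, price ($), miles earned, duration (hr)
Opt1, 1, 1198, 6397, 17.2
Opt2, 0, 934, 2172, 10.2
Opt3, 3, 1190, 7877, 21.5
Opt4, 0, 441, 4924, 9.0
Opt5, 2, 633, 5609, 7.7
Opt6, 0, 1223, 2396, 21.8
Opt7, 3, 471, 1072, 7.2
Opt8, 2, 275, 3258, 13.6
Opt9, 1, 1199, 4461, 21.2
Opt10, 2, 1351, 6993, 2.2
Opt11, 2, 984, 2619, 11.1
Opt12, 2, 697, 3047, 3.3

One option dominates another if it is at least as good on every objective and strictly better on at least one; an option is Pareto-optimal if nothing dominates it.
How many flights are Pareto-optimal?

Opt1: not dominated.
Opt2: dominated by Opt4 (layovers 0≤0, price 441≤934, miles earned 4924≥2172, duration 9.0≤10.2).
Opt3: not dominated (best miles earned).
Opt4: not dominated.
Opt5: not dominated.
Opt6: dominated by Opt4 (layovers 0≤0, price 441≤1223, miles earned 4924≥2396, duration 9.0≤21.8).
Opt7: not dominated.
Opt8: not dominated (best price).
Opt9: dominated by Opt1 (layovers 1≤1, price 1198≤1199, miles earned 6397≥4461, duration 17.2≤21.2).
Opt10: not dominated (best duration).
Opt11: dominated by Opt4 (layovers 0≤2, price 441≤984, miles earned 4924≥2619, duration 9.0≤11.1).
Opt12: not dominated.
Pareto-optimal: Opt1, Opt3, Opt4, Opt5, Opt7, Opt8, Opt10, Opt12 → 8.

8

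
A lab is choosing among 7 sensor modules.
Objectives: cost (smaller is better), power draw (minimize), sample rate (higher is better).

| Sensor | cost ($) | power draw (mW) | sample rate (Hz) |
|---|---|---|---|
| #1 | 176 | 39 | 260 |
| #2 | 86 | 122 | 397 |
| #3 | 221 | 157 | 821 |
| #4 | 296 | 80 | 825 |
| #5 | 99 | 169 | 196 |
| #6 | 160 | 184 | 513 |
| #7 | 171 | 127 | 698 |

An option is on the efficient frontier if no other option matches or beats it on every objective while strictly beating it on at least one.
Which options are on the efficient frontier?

#1: not dominated (best power draw).
#2: not dominated (best cost).
#3: not dominated.
#4: not dominated (best sample rate).
#5: dominated by #2 (cost 86≤99, power draw 122≤169, sample rate 397≥196).
#6: not dominated.
#7: not dominated.

#1, #2, #3, #4, #6, #7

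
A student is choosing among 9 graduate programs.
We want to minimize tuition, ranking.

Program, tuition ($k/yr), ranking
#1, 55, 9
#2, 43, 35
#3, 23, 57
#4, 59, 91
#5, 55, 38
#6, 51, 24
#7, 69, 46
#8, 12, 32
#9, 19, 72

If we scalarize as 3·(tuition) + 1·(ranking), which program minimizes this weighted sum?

#8

#1: 3·55 + 1·9 = 174
#2: 3·43 + 1·35 = 164
#3: 3·23 + 1·57 = 126
#4: 3·59 + 1·91 = 268
#5: 3·55 + 1·38 = 203
#6: 3·51 + 1·24 = 177
#7: 3·69 + 1·46 = 253
#8: 3·12 + 1·32 = 68
#9: 3·19 + 1·72 = 129
Lowest: #8 at 68.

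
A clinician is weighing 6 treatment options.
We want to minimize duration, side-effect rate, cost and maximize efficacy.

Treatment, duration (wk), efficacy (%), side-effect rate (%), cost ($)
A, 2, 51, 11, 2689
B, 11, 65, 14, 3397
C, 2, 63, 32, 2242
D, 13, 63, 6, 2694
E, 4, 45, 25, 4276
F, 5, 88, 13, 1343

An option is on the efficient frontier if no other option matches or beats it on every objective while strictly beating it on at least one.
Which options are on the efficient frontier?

A: not dominated.
B: dominated by F (duration 5≤11, efficacy 88≥65, side-effect rate 13≤14, cost 1343≤3397).
C: not dominated.
D: not dominated (best side-effect rate).
E: dominated by A (duration 2≤4, efficacy 51≥45, side-effect rate 11≤25, cost 2689≤4276).
F: not dominated (best efficacy).

A, C, D, F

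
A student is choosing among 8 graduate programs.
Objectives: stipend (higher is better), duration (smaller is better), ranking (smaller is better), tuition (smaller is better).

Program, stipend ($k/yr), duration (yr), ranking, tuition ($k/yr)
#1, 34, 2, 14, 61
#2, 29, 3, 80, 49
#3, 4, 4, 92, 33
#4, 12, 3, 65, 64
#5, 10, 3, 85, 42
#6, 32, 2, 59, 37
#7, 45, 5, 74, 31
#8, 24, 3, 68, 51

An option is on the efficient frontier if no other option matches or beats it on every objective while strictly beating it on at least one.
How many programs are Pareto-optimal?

4

#1: not dominated (best ranking).
#2: dominated by #6 (stipend 32≥29, duration 2≤3, ranking 59≤80, tuition 37≤49).
#3: not dominated.
#4: dominated by #1 (stipend 34≥12, duration 2≤3, ranking 14≤65, tuition 61≤64).
#5: dominated by #6 (stipend 32≥10, duration 2≤3, ranking 59≤85, tuition 37≤42).
#6: not dominated.
#7: not dominated (best stipend).
#8: dominated by #6 (stipend 32≥24, duration 2≤3, ranking 59≤68, tuition 37≤51).
Pareto-optimal: #1, #3, #6, #7 → 4.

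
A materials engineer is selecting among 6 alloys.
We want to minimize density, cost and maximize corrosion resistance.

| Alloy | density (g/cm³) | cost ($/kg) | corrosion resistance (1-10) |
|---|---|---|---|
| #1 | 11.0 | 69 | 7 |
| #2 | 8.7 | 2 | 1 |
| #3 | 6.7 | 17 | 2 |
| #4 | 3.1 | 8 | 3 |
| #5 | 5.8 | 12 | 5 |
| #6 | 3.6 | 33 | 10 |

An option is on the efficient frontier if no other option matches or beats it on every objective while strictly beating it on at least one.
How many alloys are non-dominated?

4

#1: dominated by #6 (density 3.6≤11.0, cost 33≤69, corrosion resistance 10≥7).
#2: not dominated (best cost).
#3: dominated by #4 (density 3.1≤6.7, cost 8≤17, corrosion resistance 3≥2).
#4: not dominated (best density).
#5: not dominated.
#6: not dominated (best corrosion resistance).
Pareto-optimal: #2, #4, #5, #6 → 4.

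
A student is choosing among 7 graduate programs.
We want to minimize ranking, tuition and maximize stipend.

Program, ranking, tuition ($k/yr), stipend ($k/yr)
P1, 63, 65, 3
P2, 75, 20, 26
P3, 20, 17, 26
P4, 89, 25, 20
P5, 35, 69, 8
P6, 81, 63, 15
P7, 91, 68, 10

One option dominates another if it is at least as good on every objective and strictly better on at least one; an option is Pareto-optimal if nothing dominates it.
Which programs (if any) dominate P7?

P2, P3, P4, P6

P2: ranking 75≤91, tuition 20≤68, stipend 26≥10 — dominates P7.
P3: ranking 20≤91, tuition 17≤68, stipend 26≥10 — dominates P7.
P4: ranking 89≤91, tuition 25≤68, stipend 20≥10 — dominates P7.
P6: ranking 81≤91, tuition 63≤68, stipend 15≥10 — dominates P7.
Others (P1, P5) are each worse than P7 on at least one objective.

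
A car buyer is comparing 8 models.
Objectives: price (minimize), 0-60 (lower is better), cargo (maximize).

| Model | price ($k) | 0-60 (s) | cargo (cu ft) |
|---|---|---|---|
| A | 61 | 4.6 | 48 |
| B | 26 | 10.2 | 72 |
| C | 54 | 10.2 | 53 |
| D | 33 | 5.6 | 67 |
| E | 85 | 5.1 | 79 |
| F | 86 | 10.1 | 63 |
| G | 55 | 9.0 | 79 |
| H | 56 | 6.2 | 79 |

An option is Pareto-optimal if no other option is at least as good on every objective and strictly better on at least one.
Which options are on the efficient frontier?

A: not dominated (best 0-60).
B: not dominated (best price).
C: dominated by B (price 26≤54, 0-60 10.2≤10.2, cargo 72≥53).
D: not dominated.
E: not dominated.
F: dominated by D (price 33≤86, 0-60 5.6≤10.1, cargo 67≥63).
G: not dominated.
H: not dominated.

A, B, D, E, G, H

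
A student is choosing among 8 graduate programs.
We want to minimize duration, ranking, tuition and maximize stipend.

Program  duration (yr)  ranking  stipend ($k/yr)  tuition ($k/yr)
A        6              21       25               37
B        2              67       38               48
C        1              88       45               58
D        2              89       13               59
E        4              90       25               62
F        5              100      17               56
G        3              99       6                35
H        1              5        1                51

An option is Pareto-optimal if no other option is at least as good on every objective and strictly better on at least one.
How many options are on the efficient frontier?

A: not dominated.
B: not dominated.
C: not dominated (best stipend).
D: dominated by B (duration 2≤2, ranking 67≤89, stipend 38≥13, tuition 48≤59).
E: dominated by B (duration 2≤4, ranking 67≤90, stipend 38≥25, tuition 48≤62).
F: dominated by B (duration 2≤5, ranking 67≤100, stipend 38≥17, tuition 48≤56).
G: not dominated (best tuition).
H: not dominated (best ranking).
Pareto-optimal: A, B, C, G, H → 5.

5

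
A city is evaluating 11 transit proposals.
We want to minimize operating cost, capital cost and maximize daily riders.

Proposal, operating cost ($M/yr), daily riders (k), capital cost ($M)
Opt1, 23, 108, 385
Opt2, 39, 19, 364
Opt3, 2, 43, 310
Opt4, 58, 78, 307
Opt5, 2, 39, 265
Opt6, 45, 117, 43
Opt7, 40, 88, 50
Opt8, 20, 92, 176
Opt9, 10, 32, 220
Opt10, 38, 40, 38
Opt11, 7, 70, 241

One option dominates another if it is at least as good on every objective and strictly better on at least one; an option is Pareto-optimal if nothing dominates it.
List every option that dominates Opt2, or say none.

Opt3: operating cost 2≤39, daily riders 43≥19, capital cost 310≤364 — dominates Opt2.
Opt5: operating cost 2≤39, daily riders 39≥19, capital cost 265≤364 — dominates Opt2.
Opt8: operating cost 20≤39, daily riders 92≥19, capital cost 176≤364 — dominates Opt2.
Opt9: operating cost 10≤39, daily riders 32≥19, capital cost 220≤364 — dominates Opt2.
Opt10: operating cost 38≤39, daily riders 40≥19, capital cost 38≤364 — dominates Opt2.
Opt11: operating cost 7≤39, daily riders 70≥19, capital cost 241≤364 — dominates Opt2.
Others (Opt1, Opt4, Opt6, Opt7) are each worse than Opt2 on at least one objective.

Opt3, Opt5, Opt8, Opt9, Opt10, Opt11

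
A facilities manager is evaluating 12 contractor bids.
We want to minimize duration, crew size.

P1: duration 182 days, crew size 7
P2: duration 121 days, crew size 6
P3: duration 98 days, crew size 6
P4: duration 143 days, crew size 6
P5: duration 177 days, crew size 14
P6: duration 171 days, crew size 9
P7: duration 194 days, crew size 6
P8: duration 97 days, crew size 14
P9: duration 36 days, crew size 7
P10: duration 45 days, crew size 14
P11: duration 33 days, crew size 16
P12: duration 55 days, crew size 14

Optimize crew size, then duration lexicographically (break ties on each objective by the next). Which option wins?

First minimize crew size: best is 6, kept {P2, P3, P4, P7}.
Then minimize duration: best is 98, kept {P3}.

P3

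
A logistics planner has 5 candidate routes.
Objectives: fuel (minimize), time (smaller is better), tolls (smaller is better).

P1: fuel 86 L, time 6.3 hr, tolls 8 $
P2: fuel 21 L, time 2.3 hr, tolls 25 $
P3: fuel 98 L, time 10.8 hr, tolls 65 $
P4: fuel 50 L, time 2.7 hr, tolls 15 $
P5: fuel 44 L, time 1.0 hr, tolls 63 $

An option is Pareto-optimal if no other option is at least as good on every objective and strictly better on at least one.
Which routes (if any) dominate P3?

P1: fuel 86≤98, time 6.3≤10.8, tolls 8≤65 — dominates P3.
P2: fuel 21≤98, time 2.3≤10.8, tolls 25≤65 — dominates P3.
P4: fuel 50≤98, time 2.7≤10.8, tolls 15≤65 — dominates P3.
P5: fuel 44≤98, time 1.0≤10.8, tolls 63≤65 — dominates P3.

P1, P2, P4, P5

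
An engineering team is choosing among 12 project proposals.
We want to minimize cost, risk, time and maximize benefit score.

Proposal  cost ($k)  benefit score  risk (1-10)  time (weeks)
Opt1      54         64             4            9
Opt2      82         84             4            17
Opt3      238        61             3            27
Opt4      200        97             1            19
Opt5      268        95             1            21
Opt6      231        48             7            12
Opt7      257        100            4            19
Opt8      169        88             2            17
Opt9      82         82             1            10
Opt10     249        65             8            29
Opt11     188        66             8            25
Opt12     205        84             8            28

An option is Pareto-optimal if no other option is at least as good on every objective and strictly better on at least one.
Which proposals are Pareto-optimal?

Opt1: not dominated (best cost).
Opt2: not dominated.
Opt3: dominated by Opt4 (cost 200≤238, benefit score 97≥61, risk 1≤3, time 19≤27).
Opt4: not dominated.
Opt5: dominated by Opt4 (cost 200≤268, benefit score 97≥95, risk 1≤1, time 19≤21).
Opt6: dominated by Opt1 (cost 54≤231, benefit score 64≥48, risk 4≤7, time 9≤12).
Opt7: not dominated (best benefit score).
Opt8: not dominated.
Opt9: not dominated.
Opt10: dominated by Opt2 (cost 82≤249, benefit score 84≥65, risk 4≤8, time 17≤29).
Opt11: dominated by Opt2 (cost 82≤188, benefit score 84≥66, risk 4≤8, time 17≤25).
Opt12: dominated by Opt2 (cost 82≤205, benefit score 84≥84, risk 4≤8, time 17≤28).

Opt1, Opt2, Opt4, Opt7, Opt8, Opt9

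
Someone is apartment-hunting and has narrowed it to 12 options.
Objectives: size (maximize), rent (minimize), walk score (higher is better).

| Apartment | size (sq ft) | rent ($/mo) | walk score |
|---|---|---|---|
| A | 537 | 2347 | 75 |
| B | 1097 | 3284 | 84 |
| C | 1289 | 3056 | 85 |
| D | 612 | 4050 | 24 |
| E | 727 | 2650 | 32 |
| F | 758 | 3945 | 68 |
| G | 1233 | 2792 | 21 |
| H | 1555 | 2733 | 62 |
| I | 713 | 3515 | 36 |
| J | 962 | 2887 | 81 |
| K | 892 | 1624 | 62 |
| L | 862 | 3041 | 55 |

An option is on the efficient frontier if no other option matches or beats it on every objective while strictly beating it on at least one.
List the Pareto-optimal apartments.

A, C, H, J, K

A: not dominated.
B: dominated by C (size 1289≥1097, rent 3056≤3284, walk score 85≥84).
C: not dominated (best walk score).
D: dominated by B (size 1097≥612, rent 3284≤4050, walk score 84≥24).
E: dominated by K (size 892≥727, rent 1624≤2650, walk score 62≥32).
F: dominated by B (size 1097≥758, rent 3284≤3945, walk score 84≥68).
G: dominated by H (size 1555≥1233, rent 2733≤2792, walk score 62≥21).
H: not dominated (best size).
I: dominated by B (size 1097≥713, rent 3284≤3515, walk score 84≥36).
J: not dominated.
K: not dominated (best rent).
L: dominated by H (size 1555≥862, rent 2733≤3041, walk score 62≥55).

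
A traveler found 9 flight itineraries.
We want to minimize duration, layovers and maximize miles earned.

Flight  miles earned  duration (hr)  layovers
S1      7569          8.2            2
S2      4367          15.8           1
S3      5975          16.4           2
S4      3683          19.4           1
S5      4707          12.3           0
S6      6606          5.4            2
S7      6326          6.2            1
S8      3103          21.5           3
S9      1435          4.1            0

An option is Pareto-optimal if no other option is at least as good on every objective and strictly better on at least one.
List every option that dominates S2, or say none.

S5, S7

S5: miles earned 4707≥4367, duration 12.3≤15.8, layovers 0≤1 — dominates S2.
S7: miles earned 6326≥4367, duration 6.2≤15.8, layovers 1≤1 — dominates S2.
Others (S1, S3, S4, S6, S8, S9) are each worse than S2 on at least one objective.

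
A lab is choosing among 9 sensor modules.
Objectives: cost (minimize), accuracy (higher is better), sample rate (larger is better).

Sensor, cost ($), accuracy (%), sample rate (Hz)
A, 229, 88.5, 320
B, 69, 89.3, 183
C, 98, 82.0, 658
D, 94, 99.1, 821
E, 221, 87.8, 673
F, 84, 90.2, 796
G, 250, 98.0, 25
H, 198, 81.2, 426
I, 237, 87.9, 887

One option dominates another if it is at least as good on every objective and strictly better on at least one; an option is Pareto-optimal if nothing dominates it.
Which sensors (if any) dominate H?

C, D, F

C: cost 98≤198, accuracy 82.0≥81.2, sample rate 658≥426 — dominates H.
D: cost 94≤198, accuracy 99.1≥81.2, sample rate 821≥426 — dominates H.
F: cost 84≤198, accuracy 90.2≥81.2, sample rate 796≥426 — dominates H.
Others (A, B, E, G, I) are each worse than H on at least one objective.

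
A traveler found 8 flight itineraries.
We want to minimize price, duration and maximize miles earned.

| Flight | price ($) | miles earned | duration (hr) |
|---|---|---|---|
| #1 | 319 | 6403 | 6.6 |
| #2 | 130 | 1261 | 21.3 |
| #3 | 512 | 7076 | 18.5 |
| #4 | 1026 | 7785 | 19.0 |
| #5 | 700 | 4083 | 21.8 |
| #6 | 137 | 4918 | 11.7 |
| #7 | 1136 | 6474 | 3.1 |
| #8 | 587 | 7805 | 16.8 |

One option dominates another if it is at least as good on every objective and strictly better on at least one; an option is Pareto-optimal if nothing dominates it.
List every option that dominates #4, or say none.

#8: price 587≤1026, miles earned 7805≥7785, duration 16.8≤19.0 — dominates #4.
Others (#1, #2, #3, #5, #6, #7) are each worse than #4 on at least one objective.

#8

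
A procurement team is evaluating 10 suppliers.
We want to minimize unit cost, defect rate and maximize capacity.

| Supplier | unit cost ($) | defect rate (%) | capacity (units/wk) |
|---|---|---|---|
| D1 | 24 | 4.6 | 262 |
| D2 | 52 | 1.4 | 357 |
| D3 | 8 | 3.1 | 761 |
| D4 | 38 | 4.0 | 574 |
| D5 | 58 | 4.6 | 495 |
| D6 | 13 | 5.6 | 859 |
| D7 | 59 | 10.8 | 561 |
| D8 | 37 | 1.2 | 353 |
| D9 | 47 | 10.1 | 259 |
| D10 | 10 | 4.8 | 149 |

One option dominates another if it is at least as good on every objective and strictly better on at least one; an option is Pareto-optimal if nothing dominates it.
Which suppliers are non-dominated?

D2, D3, D6, D8

D1: dominated by D3 (unit cost 8≤24, defect rate 3.1≤4.6, capacity 761≥262).
D2: not dominated.
D3: not dominated (best unit cost).
D4: dominated by D3 (unit cost 8≤38, defect rate 3.1≤4.0, capacity 761≥574).
D5: dominated by D3 (unit cost 8≤58, defect rate 3.1≤4.6, capacity 761≥495).
D6: not dominated (best capacity).
D7: dominated by D3 (unit cost 8≤59, defect rate 3.1≤10.8, capacity 761≥561).
D8: not dominated (best defect rate).
D9: dominated by D1 (unit cost 24≤47, defect rate 4.6≤10.1, capacity 262≥259).
D10: dominated by D3 (unit cost 8≤10, defect rate 3.1≤4.8, capacity 761≥149).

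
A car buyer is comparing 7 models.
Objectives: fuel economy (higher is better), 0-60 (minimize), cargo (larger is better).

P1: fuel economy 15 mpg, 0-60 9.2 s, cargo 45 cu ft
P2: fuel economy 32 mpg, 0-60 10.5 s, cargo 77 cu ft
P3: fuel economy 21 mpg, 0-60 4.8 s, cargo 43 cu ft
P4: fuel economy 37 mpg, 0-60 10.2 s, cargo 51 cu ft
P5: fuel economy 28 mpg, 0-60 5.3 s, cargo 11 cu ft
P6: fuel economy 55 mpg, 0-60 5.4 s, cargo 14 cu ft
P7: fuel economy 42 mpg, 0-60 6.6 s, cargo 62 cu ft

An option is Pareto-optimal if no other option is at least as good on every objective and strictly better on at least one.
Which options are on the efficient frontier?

P1: dominated by P7 (fuel economy 42≥15, 0-60 6.6≤9.2, cargo 62≥45).
P2: not dominated (best cargo).
P3: not dominated (best 0-60).
P4: dominated by P7 (fuel economy 42≥37, 0-60 6.6≤10.2, cargo 62≥51).
P5: not dominated.
P6: not dominated (best fuel economy).
P7: not dominated.

P2, P3, P5, P6, P7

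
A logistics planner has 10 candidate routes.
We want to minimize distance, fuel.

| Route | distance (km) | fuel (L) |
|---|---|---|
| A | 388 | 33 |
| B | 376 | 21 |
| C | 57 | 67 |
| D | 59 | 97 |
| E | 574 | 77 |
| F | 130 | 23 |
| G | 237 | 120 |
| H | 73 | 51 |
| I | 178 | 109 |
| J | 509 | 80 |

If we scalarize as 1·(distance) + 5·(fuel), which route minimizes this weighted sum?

A: 1·388 + 5·33 = 553
B: 1·376 + 5·21 = 481
C: 1·57 + 5·67 = 392
D: 1·59 + 5·97 = 544
E: 1·574 + 5·77 = 959
F: 1·130 + 5·23 = 245
G: 1·237 + 5·120 = 837
H: 1·73 + 5·51 = 328
I: 1·178 + 5·109 = 723
J: 1·509 + 5·80 = 909
Lowest: F at 245.

F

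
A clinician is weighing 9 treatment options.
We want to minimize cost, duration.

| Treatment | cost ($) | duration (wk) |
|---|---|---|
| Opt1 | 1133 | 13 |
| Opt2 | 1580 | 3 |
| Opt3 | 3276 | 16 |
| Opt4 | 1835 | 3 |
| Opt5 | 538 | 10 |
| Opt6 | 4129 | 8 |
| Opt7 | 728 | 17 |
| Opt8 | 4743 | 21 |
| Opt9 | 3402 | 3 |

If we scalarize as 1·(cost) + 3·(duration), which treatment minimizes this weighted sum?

Opt1: 1·1133 + 3·13 = 1172
Opt2: 1·1580 + 3·3 = 1589
Opt3: 1·3276 + 3·16 = 3324
Opt4: 1·1835 + 3·3 = 1844
Opt5: 1·538 + 3·10 = 568
Opt6: 1·4129 + 3·8 = 4153
Opt7: 1·728 + 3·17 = 779
Opt8: 1·4743 + 3·21 = 4806
Opt9: 1·3402 + 3·3 = 3411
Lowest: Opt5 at 568.

Opt5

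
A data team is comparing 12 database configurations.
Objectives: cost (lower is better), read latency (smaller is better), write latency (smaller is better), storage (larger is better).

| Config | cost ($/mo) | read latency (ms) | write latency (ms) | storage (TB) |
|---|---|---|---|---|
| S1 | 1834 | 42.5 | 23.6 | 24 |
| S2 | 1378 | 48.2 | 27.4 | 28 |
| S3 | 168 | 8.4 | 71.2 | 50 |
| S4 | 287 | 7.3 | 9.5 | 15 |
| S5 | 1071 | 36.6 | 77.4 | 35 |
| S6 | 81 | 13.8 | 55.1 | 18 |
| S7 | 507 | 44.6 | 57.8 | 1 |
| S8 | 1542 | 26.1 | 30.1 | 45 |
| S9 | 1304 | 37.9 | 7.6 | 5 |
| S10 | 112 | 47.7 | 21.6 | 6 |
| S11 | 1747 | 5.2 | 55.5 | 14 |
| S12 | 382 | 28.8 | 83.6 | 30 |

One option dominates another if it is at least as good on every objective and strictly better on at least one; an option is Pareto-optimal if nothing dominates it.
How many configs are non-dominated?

S1: not dominated.
S2: not dominated.
S3: not dominated (best storage).
S4: not dominated.
S5: dominated by S3 (cost 168≤1071, read latency 8.4≤36.6, write latency 71.2≤77.4, storage 50≥35).
S6: not dominated (best cost).
S7: dominated by S4 (cost 287≤507, read latency 7.3≤44.6, write latency 9.5≤57.8, storage 15≥1).
S8: not dominated.
S9: not dominated (best write latency).
S10: not dominated.
S11: not dominated (best read latency).
S12: dominated by S3 (cost 168≤382, read latency 8.4≤28.8, write latency 71.2≤83.6, storage 50≥30).
Pareto-optimal: S1, S2, S3, S4, S6, S8, S9, S10, S11 → 9.

9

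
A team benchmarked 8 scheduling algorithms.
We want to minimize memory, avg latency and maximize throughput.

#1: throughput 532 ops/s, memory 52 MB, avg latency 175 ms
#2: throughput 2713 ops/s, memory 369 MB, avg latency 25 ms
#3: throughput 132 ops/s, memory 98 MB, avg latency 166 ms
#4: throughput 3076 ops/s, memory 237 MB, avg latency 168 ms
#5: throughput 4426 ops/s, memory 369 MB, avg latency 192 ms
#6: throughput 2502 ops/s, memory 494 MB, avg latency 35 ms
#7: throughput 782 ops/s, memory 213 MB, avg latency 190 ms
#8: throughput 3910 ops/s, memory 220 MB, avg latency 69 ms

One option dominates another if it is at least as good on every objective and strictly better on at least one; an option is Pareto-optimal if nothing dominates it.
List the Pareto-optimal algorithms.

#1, #2, #3, #5, #7, #8

#1: not dominated (best memory).
#2: not dominated (best avg latency).
#3: not dominated.
#4: dominated by #8 (throughput 3910≥3076, memory 220≤237, avg latency 69≤168).
#5: not dominated (best throughput).
#6: dominated by #2 (throughput 2713≥2502, memory 369≤494, avg latency 25≤35).
#7: not dominated.
#8: not dominated.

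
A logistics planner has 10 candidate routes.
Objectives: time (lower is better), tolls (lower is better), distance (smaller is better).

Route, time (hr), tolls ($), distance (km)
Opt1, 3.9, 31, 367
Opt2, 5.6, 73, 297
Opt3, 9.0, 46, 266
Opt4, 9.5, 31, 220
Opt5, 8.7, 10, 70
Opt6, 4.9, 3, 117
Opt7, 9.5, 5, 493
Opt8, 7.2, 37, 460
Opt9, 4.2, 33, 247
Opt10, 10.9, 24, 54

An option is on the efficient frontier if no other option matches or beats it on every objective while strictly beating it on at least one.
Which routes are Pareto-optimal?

Opt1, Opt5, Opt6, Opt9, Opt10

Opt1: not dominated (best time).
Opt2: dominated by Opt6 (time 4.9≤5.6, tolls 3≤73, distance 117≤297).
Opt3: dominated by Opt5 (time 8.7≤9.0, tolls 10≤46, distance 70≤266).
Opt4: dominated by Opt5 (time 8.7≤9.5, tolls 10≤31, distance 70≤220).
Opt5: not dominated.
Opt6: not dominated (best tolls).
Opt7: dominated by Opt6 (time 4.9≤9.5, tolls 3≤5, distance 117≤493).
Opt8: dominated by Opt1 (time 3.9≤7.2, tolls 31≤37, distance 367≤460).
Opt9: not dominated.
Opt10: not dominated (best distance).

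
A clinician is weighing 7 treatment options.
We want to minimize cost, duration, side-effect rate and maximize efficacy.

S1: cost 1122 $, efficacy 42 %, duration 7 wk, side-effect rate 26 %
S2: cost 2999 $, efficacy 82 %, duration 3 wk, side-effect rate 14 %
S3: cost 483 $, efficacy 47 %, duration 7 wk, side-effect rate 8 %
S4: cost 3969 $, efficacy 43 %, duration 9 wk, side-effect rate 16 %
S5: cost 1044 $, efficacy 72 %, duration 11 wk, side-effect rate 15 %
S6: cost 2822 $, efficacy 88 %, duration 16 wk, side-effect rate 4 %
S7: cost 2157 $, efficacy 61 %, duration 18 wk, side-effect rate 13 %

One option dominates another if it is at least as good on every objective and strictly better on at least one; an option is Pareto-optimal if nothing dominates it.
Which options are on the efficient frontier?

S2, S3, S5, S6, S7

S1: dominated by S3 (cost 483≤1122, efficacy 47≥42, duration 7≤7, side-effect rate 8≤26).
S2: not dominated (best duration).
S3: not dominated (best cost).
S4: dominated by S2 (cost 2999≤3969, efficacy 82≥43, duration 3≤9, side-effect rate 14≤16).
S5: not dominated.
S6: not dominated (best efficacy).
S7: not dominated.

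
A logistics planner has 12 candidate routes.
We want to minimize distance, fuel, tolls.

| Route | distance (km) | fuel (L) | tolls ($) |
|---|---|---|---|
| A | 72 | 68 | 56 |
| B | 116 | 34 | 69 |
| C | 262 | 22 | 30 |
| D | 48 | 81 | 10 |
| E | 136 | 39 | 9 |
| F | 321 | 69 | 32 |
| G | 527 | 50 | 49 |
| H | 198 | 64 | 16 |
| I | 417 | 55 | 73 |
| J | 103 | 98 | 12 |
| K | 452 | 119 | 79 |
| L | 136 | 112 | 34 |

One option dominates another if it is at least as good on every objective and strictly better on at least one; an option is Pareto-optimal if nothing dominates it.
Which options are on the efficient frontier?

A: not dominated.
B: not dominated.
C: not dominated (best fuel).
D: not dominated (best distance).
E: not dominated (best tolls).
F: dominated by C (distance 262≤321, fuel 22≤69, tolls 30≤32).
G: dominated by C (distance 262≤527, fuel 22≤50, tolls 30≤49).
H: dominated by E (distance 136≤198, fuel 39≤64, tolls 9≤16).
I: dominated by B (distance 116≤417, fuel 34≤55, tolls 69≤73).
J: dominated by D (distance 48≤103, fuel 81≤98, tolls 10≤12).
K: dominated by A (distance 72≤452, fuel 68≤119, tolls 56≤79).
L: dominated by D (distance 48≤136, fuel 81≤112, tolls 10≤34).

A, B, C, D, E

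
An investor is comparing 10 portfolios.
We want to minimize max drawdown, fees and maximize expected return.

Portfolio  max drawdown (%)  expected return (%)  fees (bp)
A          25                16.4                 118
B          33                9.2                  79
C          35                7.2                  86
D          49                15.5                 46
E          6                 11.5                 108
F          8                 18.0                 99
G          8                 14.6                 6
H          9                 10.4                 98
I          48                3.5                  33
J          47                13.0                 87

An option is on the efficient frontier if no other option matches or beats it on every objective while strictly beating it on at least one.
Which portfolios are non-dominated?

D, E, F, G

A: dominated by F (max drawdown 8≤25, expected return 18.0≥16.4, fees 99≤118).
B: dominated by G (max drawdown 8≤33, expected return 14.6≥9.2, fees 6≤79).
C: dominated by B (max drawdown 33≤35, expected return 9.2≥7.2, fees 79≤86).
D: not dominated.
E: not dominated (best max drawdown).
F: not dominated (best expected return).
G: not dominated (best fees).
H: dominated by G (max drawdown 8≤9, expected return 14.6≥10.4, fees 6≤98).
I: dominated by G (max drawdown 8≤48, expected return 14.6≥3.5, fees 6≤33).
J: dominated by G (max drawdown 8≤47, expected return 14.6≥13.0, fees 6≤87).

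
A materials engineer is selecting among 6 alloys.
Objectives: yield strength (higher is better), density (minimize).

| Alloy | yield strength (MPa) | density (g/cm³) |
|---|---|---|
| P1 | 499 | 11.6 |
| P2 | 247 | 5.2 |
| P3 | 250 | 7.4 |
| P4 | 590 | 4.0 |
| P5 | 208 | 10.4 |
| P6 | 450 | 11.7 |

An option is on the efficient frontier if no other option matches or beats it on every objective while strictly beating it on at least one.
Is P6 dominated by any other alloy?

Yes

P1 vs P6: yield strength 499≥450, density 11.6≤11.7 — P1 is at least as good on every objective and strictly better on at least one, so P1 dominates P6.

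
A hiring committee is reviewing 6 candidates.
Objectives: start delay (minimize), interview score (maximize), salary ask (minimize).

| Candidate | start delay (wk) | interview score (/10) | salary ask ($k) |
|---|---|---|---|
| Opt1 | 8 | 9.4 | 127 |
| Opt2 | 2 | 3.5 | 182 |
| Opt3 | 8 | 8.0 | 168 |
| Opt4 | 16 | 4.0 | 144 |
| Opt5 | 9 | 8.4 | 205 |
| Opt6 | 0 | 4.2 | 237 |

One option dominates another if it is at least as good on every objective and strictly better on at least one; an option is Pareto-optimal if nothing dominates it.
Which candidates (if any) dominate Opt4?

Opt1

Opt1: start delay 8≤16, interview score 9.4≥4.0, salary ask 127≤144 — dominates Opt4.
Others (Opt2, Opt3, Opt5, Opt6) are each worse than Opt4 on at least one objective.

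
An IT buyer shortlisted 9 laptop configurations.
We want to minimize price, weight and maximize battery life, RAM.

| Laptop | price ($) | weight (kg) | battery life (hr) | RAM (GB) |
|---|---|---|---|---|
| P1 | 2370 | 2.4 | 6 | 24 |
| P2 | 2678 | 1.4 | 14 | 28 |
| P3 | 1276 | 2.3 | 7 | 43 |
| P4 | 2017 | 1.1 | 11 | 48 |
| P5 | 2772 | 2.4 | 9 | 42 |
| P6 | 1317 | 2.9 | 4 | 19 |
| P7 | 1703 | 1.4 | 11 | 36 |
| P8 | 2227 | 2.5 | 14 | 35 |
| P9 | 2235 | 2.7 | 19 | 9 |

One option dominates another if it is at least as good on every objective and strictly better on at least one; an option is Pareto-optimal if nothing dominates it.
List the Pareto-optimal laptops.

P1: dominated by P3 (price 1276≤2370, weight 2.3≤2.4, battery life 7≥6, RAM 43≥24).
P2: not dominated.
P3: not dominated (best price).
P4: not dominated (best weight).
P5: dominated by P4 (price 2017≤2772, weight 1.1≤2.4, battery life 11≥9, RAM 48≥42).
P6: dominated by P3 (price 1276≤1317, weight 2.3≤2.9, battery life 7≥4, RAM 43≥19).
P7: not dominated.
P8: not dominated.
P9: not dominated (best battery life).

P2, P3, P4, P7, P8, P9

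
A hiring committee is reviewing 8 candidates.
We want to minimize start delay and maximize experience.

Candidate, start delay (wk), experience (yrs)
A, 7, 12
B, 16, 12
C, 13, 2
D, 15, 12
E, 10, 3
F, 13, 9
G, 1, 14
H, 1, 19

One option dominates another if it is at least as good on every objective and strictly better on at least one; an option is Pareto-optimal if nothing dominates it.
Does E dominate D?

E vs D: E is worse on experience (3 vs 12), so it does not dominate D.

No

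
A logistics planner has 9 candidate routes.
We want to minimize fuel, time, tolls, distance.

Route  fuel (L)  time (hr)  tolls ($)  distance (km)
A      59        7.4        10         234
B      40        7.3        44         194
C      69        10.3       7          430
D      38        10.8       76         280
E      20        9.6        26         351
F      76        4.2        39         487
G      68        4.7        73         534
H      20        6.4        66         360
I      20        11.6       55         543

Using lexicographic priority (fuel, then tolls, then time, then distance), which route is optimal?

First minimize fuel: best is 20, kept {E, H, I}.
Then minimize tolls: best is 26, kept {E}.

E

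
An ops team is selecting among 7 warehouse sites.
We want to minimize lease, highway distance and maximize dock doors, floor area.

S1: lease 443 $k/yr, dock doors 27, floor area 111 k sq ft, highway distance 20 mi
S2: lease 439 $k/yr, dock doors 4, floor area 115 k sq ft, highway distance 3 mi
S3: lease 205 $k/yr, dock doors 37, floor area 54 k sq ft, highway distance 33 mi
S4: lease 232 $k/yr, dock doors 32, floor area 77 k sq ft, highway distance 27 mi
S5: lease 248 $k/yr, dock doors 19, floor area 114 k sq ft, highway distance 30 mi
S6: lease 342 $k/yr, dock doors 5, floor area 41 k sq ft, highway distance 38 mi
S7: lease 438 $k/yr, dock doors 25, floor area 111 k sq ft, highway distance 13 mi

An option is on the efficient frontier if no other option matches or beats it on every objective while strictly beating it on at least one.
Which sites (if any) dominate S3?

none

S1: worse on lease (443 vs 205).
S2: worse on lease (439 vs 205).
S4: worse on lease (232 vs 205).
S5: worse on lease (248 vs 205).
S6: worse on lease (342 vs 205).
S7: worse on lease (438 vs 205).
No option dominates S3.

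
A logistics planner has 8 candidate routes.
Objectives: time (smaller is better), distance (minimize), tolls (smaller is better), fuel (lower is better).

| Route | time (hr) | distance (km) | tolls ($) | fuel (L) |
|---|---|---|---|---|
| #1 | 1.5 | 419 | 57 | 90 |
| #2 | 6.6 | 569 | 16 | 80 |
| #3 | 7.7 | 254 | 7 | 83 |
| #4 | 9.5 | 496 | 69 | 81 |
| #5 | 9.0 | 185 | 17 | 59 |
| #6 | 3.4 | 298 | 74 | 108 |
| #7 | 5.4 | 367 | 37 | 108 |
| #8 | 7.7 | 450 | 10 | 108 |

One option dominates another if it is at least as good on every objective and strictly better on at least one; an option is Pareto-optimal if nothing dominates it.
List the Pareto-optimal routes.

#1, #2, #3, #5, #6, #7

#1: not dominated (best time).
#2: not dominated.
#3: not dominated (best tolls).
#4: dominated by #5 (time 9.0≤9.5, distance 185≤496, tolls 17≤69, fuel 59≤81).
#5: not dominated (best distance).
#6: not dominated.
#7: not dominated.
#8: dominated by #3 (time 7.7≤7.7, distance 254≤450, tolls 7≤10, fuel 83≤108).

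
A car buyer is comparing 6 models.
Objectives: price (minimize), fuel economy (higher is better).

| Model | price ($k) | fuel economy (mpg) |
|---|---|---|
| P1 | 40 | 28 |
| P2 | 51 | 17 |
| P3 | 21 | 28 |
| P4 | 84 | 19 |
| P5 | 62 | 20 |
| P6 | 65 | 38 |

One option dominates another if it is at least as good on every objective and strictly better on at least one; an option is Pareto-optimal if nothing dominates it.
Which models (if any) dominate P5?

P1: price 40≤62, fuel economy 28≥20 — dominates P5.
P3: price 21≤62, fuel economy 28≥20 — dominates P5.
Others (P2, P4, P6) are each worse than P5 on at least one objective.

P1, P3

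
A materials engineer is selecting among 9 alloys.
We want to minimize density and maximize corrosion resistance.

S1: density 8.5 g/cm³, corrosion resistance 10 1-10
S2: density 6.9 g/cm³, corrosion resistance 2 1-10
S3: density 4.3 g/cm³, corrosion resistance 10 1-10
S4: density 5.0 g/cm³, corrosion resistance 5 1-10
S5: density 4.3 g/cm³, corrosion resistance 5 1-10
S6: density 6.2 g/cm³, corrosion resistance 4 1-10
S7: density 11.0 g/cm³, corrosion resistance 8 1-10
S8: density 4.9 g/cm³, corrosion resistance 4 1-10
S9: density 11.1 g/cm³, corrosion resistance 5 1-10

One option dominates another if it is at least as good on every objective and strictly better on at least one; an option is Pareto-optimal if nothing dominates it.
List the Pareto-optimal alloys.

S1: dominated by S3 (density 4.3≤8.5, corrosion resistance 10≥10).
S2: dominated by S3 (density 4.3≤6.9, corrosion resistance 10≥2).
S3: not dominated.
S4: dominated by S3 (density 4.3≤5.0, corrosion resistance 10≥5).
S5: dominated by S3 (density 4.3≤4.3, corrosion resistance 10≥5).
S6: dominated by S3 (density 4.3≤6.2, corrosion resistance 10≥4).
S7: dominated by S1 (density 8.5≤11.0, corrosion resistance 10≥8).
S8: dominated by S3 (density 4.3≤4.9, corrosion resistance 10≥4).
S9: dominated by S1 (density 8.5≤11.1, corrosion resistance 10≥5).

S3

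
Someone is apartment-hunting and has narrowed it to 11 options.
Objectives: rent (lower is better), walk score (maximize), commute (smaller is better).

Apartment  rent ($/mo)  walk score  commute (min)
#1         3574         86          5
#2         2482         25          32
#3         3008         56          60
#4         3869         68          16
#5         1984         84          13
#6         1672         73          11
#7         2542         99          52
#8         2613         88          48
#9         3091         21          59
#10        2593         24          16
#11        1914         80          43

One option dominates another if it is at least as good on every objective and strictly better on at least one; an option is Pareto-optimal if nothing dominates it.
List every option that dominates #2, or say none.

#5: rent 1984≤2482, walk score 84≥25, commute 13≤32 — dominates #2.
#6: rent 1672≤2482, walk score 73≥25, commute 11≤32 — dominates #2.
Others (#1, #3, #4, #7, #8, #9, #10, #11) are each worse than #2 on at least one objective.

#5, #6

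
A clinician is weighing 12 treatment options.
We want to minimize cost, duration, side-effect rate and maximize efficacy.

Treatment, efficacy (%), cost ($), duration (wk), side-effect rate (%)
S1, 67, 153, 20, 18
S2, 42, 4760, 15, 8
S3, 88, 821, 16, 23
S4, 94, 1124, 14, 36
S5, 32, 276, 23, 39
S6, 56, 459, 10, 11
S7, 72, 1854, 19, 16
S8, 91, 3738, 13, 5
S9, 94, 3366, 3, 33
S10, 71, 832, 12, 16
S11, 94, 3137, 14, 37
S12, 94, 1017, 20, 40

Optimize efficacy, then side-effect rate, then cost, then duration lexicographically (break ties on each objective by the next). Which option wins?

First maximize efficacy: best is 94, kept {S4, S9, S11, S12}.
Then minimize side-effect rate: best is 33, kept {S9}.

S9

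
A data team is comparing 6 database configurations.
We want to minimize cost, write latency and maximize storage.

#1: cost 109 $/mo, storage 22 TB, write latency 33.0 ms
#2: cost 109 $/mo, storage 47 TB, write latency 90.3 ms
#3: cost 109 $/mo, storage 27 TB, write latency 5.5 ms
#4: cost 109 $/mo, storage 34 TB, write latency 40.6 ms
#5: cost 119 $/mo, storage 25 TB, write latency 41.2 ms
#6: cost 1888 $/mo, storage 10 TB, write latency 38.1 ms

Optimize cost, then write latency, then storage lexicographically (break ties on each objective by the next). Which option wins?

#3

First minimize cost: best is 109, kept {#1, #2, #3, #4}.
Then minimize write latency: best is 5.5, kept {#3}.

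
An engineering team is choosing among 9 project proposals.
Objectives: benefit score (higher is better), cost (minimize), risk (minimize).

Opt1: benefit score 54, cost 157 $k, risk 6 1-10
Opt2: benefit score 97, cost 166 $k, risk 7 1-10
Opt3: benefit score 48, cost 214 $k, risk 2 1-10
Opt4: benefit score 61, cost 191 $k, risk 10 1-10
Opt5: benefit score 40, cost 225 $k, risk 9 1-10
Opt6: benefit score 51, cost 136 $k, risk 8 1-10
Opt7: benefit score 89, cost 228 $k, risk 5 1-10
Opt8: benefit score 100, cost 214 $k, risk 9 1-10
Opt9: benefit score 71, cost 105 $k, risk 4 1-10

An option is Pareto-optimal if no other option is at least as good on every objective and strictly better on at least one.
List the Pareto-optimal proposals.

Opt2, Opt3, Opt7, Opt8, Opt9

Opt1: dominated by Opt9 (benefit score 71≥54, cost 105≤157, risk 4≤6).
Opt2: not dominated.
Opt3: not dominated (best risk).
Opt4: dominated by Opt2 (benefit score 97≥61, cost 166≤191, risk 7≤10).
Opt5: dominated by Opt1 (benefit score 54≥40, cost 157≤225, risk 6≤9).
Opt6: dominated by Opt9 (benefit score 71≥51, cost 105≤136, risk 4≤8).
Opt7: not dominated.
Opt8: not dominated (best benefit score).
Opt9: not dominated (best cost).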